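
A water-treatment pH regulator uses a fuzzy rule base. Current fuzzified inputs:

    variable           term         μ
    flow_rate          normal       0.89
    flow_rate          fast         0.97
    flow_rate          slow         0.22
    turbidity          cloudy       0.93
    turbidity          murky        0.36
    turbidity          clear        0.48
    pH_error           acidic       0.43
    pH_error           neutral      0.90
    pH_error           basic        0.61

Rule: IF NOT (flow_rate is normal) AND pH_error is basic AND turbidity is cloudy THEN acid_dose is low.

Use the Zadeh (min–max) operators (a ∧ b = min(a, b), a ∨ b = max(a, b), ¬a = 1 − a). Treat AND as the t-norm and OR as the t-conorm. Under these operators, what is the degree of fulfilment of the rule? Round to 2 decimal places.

firing strength: ¬normal=1−0.89=0.11, basic=0.61, cloudy=0.93; AND[min(a, b)] → w = 0.11

0.11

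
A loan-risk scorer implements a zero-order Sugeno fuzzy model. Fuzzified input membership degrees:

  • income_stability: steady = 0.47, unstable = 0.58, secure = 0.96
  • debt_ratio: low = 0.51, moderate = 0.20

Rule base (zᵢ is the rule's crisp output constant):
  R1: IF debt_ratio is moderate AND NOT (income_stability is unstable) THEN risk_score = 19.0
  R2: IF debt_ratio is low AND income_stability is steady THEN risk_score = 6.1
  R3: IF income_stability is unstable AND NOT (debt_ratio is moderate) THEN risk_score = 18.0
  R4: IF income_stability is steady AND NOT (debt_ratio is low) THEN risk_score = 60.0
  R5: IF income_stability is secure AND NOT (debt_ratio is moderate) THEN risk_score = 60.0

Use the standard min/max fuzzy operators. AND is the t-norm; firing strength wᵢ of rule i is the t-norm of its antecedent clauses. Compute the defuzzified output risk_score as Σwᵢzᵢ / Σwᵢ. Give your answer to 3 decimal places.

R1 (z=19.0): moderate=0.20, ¬unstable=1−0.58=0.42; AND[min(a, b)] → w = 0.20
R2 (z=6.1): low=0.51, steady=0.47; AND[min(a, b)] → w = 0.47
R3 (z=18.0): unstable=0.58, ¬moderate=1−0.20=0.80; AND[min(a, b)] → w = 0.58
R4 (z=60.0): steady=0.47, ¬low=1−0.51=0.49; AND[min(a, b)] → w = 0.47
R5 (z=60.0): secure=0.96, ¬moderate=1−0.20=0.80; AND[min(a, b)] → w = 0.80
Weighted average = (0.20·19.0 + 0.47·6.1 + 0.58·18.0 + 0.47·60.0 + 0.80·60.0) / (0.20 + 0.47 + 0.58 + 0.47 + 0.80)
  = 93.3070 / 2.5200 = 37.027

37.027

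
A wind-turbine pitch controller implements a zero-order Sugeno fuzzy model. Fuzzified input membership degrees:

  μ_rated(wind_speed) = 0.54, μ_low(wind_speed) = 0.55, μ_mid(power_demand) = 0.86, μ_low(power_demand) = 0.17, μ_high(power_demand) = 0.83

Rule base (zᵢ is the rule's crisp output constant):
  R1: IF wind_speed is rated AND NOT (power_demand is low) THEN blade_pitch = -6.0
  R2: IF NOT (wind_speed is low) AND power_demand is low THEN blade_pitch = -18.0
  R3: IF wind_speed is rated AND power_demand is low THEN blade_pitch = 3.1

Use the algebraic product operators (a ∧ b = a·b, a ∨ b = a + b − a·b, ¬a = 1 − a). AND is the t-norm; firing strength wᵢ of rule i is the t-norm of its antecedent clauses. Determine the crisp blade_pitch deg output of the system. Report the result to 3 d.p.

-6.134

R1 (z=-6.0): rated=0.54, ¬low=1−0.17=0.83; AND[a·b] → w = 0.4482
R2 (z=-18.0): ¬low=1−0.55=0.45, low=0.17; AND[a·b] → w = 0.0765
R3 (z=3.1): rated=0.54, low=0.17; AND[a·b] → w = 0.0918
Weighted average = (0.4482·-6.0 + 0.0765·-18.0 + 0.0918·3.1) / (0.4482 + 0.0765 + 0.0918)
  = -3.7816 / 0.6165 = -6.134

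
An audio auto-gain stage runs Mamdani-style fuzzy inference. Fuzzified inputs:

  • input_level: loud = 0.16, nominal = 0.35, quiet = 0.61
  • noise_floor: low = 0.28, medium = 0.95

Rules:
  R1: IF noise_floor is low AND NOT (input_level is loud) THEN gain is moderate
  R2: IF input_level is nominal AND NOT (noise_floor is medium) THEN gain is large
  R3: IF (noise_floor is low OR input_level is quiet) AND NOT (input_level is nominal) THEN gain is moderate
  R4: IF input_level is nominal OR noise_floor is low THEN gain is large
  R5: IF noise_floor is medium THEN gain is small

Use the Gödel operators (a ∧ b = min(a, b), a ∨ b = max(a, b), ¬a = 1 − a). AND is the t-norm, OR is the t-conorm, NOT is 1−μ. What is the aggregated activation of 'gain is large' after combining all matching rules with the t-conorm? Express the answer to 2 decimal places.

R1: low=0.28, ¬loud=1−0.16=0.84; AND[min(a, b)] → w = 0.28
R2: nominal=0.35, ¬medium=1−0.95=0.05; AND[min(a, b)] → w = 0.05
R3: (low=0.28 OR quiet=0.61) = 0.61; AND[min(a, b)] with ¬nominal=1−0.35=0.65 → w = 0.61
R4: nominal=0.35, low=0.28; OR[max(a, b)] → w = 0.35
R5: medium=0.95 → w = 0.95
Rules with consequent 'large': {R2, R4} → strengths 0.05, 0.35
Aggregate via t-conorm [max(a, b)]: 0.35

0.35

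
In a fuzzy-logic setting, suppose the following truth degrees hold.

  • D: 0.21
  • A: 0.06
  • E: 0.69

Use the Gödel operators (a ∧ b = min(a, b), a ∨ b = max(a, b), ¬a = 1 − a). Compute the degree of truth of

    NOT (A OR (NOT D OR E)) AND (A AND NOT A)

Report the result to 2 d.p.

0.06

NOT D = 1 − 0.21 = 0.79
NOT D OR E = max(a, b) on (0.79, 0.69) = 0.79
A OR (NOT D OR E) = max(a, b) on (0.06, 0.79) = 0.79
NOT (A OR (NOT D OR E)) = 1 − 0.79 = 0.21
NOT A = 1 − 0.06 = 0.94
A AND NOT A = min(a, b) on (0.06, 0.94) = 0.06
NOT (A OR (NOT D OR E)) AND (A AND NOT A) = min(a, b) on (0.21, 0.06) = 0.06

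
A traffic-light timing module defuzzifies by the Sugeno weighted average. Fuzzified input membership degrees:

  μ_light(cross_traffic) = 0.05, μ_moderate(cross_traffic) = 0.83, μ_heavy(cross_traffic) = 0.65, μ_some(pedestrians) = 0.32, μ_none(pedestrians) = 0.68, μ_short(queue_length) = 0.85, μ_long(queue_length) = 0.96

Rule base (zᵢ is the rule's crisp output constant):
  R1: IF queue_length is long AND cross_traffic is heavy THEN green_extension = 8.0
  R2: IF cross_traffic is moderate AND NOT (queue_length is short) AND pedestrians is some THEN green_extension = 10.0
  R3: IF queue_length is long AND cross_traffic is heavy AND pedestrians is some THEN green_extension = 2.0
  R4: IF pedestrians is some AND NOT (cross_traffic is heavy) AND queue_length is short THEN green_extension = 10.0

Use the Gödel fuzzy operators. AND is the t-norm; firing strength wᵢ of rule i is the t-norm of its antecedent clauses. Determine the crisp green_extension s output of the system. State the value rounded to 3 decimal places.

7.319

R1 (z=8.0): long=0.96, heavy=0.65; AND[min(a, b)] → w = 0.65
R2 (z=10.0): moderate=0.83, ¬short=1−0.85=0.15, some=0.32; AND[min(a, b)] → w = 0.15
R3 (z=2.0): long=0.96, heavy=0.65, some=0.32; AND[min(a, b)] → w = 0.32
R4 (z=10.0): some=0.32, ¬heavy=1−0.65=0.35, short=0.85; AND[min(a, b)] → w = 0.32
Weighted average = (0.65·8.0 + 0.15·10.0 + 0.32·2.0 + 0.32·10.0) / (0.65 + 0.15 + 0.32 + 0.32)
  = 10.5400 / 1.4400 = 7.319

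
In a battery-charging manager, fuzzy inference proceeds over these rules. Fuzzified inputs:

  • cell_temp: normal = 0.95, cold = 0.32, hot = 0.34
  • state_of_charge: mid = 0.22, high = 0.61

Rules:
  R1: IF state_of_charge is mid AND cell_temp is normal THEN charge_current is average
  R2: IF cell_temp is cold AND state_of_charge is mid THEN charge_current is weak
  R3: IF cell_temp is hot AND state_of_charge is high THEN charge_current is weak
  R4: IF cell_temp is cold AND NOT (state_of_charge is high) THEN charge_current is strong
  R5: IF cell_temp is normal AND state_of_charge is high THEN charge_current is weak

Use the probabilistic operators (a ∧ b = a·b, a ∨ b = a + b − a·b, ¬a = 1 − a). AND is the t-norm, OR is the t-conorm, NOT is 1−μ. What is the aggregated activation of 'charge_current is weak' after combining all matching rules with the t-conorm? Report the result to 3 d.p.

0.690

R1: mid=0.22, normal=0.95; AND[a·b] → w = 0.2090
R2: cold=0.32, mid=0.22; AND[a·b] → w = 0.0704
R3: hot=0.34, high=0.61; AND[a·b] → w = 0.2074
R4: cold=0.32, ¬high=1−0.61=0.39; AND[a·b] → w = 0.1248
R5: normal=0.95, high=0.61; AND[a·b] → w = 0.5795
Rules with consequent 'weak': {R2, R3, R5} → strengths 0.0704, 0.2074, 0.5795
Aggregate via t-conorm [a + b − a·b]: 0.6902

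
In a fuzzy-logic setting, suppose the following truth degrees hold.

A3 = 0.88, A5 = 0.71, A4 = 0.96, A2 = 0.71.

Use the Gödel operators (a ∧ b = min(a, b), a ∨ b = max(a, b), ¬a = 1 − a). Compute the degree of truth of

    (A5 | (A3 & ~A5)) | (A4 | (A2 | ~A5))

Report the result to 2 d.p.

~A5 = 1 − 0.71 = 0.29
A3 & ~A5 = min(a, b) on (0.88, 0.29) = 0.29
A5 | (A3 & ~A5) = max(a, b) on (0.71, 0.29) = 0.71
~A5 = 1 − 0.71 = 0.29
A2 | ~A5 = max(a, b) on (0.71, 0.29) = 0.71
A4 | (A2 | ~A5) = max(a, b) on (0.96, 0.71) = 0.96
(A5 | (A3 & ~A5)) | (A4 | (A2 | ~A5)) = max(a, b) on (0.71, 0.96) = 0.96

0.96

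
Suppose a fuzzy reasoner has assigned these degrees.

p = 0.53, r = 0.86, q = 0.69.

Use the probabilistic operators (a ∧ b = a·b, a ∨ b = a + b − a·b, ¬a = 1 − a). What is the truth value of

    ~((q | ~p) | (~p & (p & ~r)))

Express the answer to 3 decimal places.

0.159

~p = 1 − 0.5300 = 0.4700
q | ~p = a + b − a·b on (0.6900, 0.4700) = 0.8357
~p = 1 − 0.5300 = 0.4700
~r = 1 − 0.8600 = 0.1400
p & ~r = a·b on (0.5300, 0.1400) = 0.0742
~p & (p & ~r) = a·b on (0.4700, 0.0742) = 0.0349
(q | ~p) | (~p & (p & ~r)) = a + b − a·b on (0.8357, 0.0349) = 0.8414
~((q | ~p) | (~p & (p & ~r))) = 1 − 0.8414 = 0.1586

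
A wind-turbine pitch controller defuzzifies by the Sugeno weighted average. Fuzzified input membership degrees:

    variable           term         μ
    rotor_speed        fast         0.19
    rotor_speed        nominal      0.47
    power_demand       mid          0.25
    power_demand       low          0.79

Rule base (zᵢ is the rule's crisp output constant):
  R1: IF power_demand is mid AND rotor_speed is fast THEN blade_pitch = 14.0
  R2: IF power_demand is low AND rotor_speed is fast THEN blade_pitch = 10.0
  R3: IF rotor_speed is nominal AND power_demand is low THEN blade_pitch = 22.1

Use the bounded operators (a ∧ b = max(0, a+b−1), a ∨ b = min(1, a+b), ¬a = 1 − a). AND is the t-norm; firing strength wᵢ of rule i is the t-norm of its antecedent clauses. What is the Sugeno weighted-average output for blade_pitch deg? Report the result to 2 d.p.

22.10

R1 (z=14.0): mid=0.25, fast=0.19; AND[max(0, a+b−1)] → w = 0.00
R2 (z=10.0): low=0.79, fast=0.19; AND[max(0, a+b−1)] → w = 0.00
R3 (z=22.1): nominal=0.47, low=0.79; AND[max(0, a+b−1)] → w = 0.26
Weighted average = (0.00·14.0 + 0.00·10.0 + 0.26·22.1) / (0.00 + 0.00 + 0.26)
  = 5.7460 / 0.2600 = 22.10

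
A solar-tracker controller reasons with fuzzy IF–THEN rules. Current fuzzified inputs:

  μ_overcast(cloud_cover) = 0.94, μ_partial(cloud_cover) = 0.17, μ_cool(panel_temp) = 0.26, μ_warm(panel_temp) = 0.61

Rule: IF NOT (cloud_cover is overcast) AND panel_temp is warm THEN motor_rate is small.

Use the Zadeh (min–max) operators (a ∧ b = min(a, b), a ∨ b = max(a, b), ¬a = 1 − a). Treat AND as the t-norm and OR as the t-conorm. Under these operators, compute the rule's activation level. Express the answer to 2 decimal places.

0.06

firing strength: ¬overcast=1−0.94=0.06, warm=0.61; AND[min(a, b)] → w = 0.06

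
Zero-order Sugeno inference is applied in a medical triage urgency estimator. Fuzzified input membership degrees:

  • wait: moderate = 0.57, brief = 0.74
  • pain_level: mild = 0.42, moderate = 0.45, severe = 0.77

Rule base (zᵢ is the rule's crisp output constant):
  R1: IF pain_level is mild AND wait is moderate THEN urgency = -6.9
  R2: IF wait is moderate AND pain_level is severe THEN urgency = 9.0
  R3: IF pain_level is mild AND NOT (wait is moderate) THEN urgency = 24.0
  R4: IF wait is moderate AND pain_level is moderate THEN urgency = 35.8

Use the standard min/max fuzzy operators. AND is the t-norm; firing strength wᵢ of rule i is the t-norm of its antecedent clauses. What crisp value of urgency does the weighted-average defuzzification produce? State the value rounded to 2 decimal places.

15.28

R1 (z=-6.9): mild=0.42, moderate=0.57; AND[min(a, b)] → w = 0.42
R2 (z=9.0): moderate=0.57, severe=0.77; AND[min(a, b)] → w = 0.57
R3 (z=24.0): mild=0.42, ¬moderate=1−0.57=0.43; AND[min(a, b)] → w = 0.42
R4 (z=35.8): moderate=0.57, moderate=0.45; AND[min(a, b)] → w = 0.45
Weighted average = (0.42·-6.9 + 0.57·9.0 + 0.42·24.0 + 0.45·35.8) / (0.42 + 0.57 + 0.42 + 0.45)
  = 28.4220 / 1.8600 = 15.28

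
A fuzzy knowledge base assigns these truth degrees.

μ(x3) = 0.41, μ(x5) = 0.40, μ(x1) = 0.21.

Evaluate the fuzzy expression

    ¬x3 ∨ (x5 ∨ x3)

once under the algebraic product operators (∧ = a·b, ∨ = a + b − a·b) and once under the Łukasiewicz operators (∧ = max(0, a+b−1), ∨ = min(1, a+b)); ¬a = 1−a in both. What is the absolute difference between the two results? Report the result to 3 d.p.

0.145

Under algebraic product:
  ¬x3 = 1 − 0.4100 = 0.5900
  x5 ∨ x3 = a + b − a·b on (0.4000, 0.4100) = 0.6460
  ¬x3 ∨ (x5 ∨ x3) = a + b − a·b on (0.5900, 0.6460) = 0.8549
  → value = 0.8549
Under Łukasiewicz:
  ¬x3 = 1 − 0.41 = 0.59
  x5 ∨ x3 = min(1, a+b) on (0.40, 0.41) = 0.81
  ¬x3 ∨ (x5 ∨ x3) = min(1, a+b) on (0.59, 0.81) = 1.00
  → value = 1.0000
|0.8549 − 1.0000| = 0.145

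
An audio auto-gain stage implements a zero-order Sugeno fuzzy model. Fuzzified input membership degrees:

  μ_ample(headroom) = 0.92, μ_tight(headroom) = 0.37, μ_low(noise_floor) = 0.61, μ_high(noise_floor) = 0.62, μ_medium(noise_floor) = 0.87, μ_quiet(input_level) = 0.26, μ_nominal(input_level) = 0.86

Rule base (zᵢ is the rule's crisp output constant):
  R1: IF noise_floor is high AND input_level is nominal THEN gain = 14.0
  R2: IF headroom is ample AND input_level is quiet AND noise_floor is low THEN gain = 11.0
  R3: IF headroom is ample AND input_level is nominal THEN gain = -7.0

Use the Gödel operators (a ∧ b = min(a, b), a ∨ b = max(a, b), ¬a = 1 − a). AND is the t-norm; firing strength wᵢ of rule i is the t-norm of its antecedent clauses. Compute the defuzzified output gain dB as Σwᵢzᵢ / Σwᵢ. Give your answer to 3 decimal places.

3.172

R1 (z=14.0): high=0.62, nominal=0.86; AND[min(a, b)] → w = 0.62
R2 (z=11.0): ample=0.92, quiet=0.26, low=0.61; AND[min(a, b)] → w = 0.26
R3 (z=-7.0): ample=0.92, nominal=0.86; AND[min(a, b)] → w = 0.86
Weighted average = (0.62·14.0 + 0.26·11.0 + 0.86·-7.0) / (0.62 + 0.26 + 0.86)
  = 5.5200 / 1.7400 = 3.172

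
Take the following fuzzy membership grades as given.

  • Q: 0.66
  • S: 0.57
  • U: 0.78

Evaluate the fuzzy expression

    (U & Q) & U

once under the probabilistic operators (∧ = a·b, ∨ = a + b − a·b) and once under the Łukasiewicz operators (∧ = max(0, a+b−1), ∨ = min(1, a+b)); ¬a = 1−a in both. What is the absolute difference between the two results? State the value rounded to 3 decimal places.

Under probabilistic:
  U & Q = a·b on (0.7800, 0.6600) = 0.5148
  (U & Q) & U = a·b on (0.5148, 0.7800) = 0.4015
  → value = 0.4015
Under Łukasiewicz:
  U & Q = max(0, a+b−1) on (0.78, 0.66) = 0.44
  (U & Q) & U = max(0, a+b−1) on (0.44, 0.78) = 0.22
  → value = 0.2200
|0.4015 − 0.2200| = 0.182

0.182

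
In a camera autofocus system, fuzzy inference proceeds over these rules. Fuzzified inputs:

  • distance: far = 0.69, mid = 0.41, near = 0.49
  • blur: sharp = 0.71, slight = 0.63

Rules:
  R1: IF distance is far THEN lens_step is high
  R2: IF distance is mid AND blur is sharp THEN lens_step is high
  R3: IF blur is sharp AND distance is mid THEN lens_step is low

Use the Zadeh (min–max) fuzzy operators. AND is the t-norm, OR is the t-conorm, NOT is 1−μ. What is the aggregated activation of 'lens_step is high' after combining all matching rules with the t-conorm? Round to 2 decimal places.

0.69

R1: far=0.69 → w = 0.69
R2: mid=0.41, sharp=0.71; AND[min(a, b)] → w = 0.41
R3: sharp=0.71, mid=0.41; AND[min(a, b)] → w = 0.41
Rules with consequent 'high': {R1, R2} → strengths 0.69, 0.41
Aggregate via t-conorm [max(a, b)]: 0.69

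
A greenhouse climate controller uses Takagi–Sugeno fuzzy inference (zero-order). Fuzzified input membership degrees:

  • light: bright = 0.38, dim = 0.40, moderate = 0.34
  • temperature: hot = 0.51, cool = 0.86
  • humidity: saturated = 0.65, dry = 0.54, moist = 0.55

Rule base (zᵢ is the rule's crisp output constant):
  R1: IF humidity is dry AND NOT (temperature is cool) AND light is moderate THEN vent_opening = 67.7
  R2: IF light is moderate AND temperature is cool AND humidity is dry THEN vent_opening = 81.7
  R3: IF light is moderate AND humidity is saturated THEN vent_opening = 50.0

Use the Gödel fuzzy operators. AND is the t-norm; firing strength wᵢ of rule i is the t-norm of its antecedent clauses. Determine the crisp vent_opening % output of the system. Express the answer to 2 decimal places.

R1 (z=67.7): dry=0.54, ¬cool=1−0.86=0.14, moderate=0.34; AND[min(a, b)] → w = 0.14
R2 (z=81.7): moderate=0.34, cool=0.86, dry=0.54; AND[min(a, b)] → w = 0.34
R3 (z=50.0): moderate=0.34, saturated=0.65; AND[min(a, b)] → w = 0.34
Weighted average = (0.14·67.7 + 0.34·81.7 + 0.34·50.0) / (0.14 + 0.34 + 0.34)
  = 54.2560 / 0.8200 = 66.17

66.17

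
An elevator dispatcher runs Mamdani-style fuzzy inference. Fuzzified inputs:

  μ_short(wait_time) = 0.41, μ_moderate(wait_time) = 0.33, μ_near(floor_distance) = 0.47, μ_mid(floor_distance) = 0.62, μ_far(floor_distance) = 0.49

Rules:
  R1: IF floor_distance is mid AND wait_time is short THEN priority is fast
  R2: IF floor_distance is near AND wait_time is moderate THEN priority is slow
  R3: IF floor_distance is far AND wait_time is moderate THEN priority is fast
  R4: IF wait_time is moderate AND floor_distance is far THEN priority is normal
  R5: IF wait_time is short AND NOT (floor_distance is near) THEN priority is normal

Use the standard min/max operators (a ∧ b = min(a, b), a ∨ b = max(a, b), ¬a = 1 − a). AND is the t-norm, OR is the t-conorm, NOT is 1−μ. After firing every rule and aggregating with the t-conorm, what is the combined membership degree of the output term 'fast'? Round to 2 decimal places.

R1: mid=0.62, short=0.41; AND[min(a, b)] → w = 0.41
R2: near=0.47, moderate=0.33; AND[min(a, b)] → w = 0.33
R3: far=0.49, moderate=0.33; AND[min(a, b)] → w = 0.33
R4: moderate=0.33, far=0.49; AND[min(a, b)] → w = 0.33
R5: short=0.41, ¬near=1−0.47=0.53; AND[min(a, b)] → w = 0.41
Rules with consequent 'fast': {R1, R3} → strengths 0.41, 0.33
Aggregate via t-conorm [max(a, b)]: 0.41

0.41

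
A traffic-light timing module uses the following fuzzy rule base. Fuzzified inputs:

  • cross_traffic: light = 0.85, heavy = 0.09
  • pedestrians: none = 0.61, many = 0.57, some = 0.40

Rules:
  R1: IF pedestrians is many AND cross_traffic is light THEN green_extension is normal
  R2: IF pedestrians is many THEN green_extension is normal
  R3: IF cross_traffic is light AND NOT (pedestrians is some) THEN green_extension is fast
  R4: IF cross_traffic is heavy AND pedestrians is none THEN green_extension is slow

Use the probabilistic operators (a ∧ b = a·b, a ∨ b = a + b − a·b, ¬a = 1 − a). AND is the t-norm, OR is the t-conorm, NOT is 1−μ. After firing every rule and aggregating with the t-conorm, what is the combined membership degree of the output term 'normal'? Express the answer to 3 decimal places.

0.778

R1: many=0.57, light=0.85; AND[a·b] → w = 0.4845
R2: many=0.57 → w = 0.5700
R3: light=0.85, ¬some=1−0.40=0.60; AND[a·b] → w = 0.5100
R4: heavy=0.09, none=0.61; AND[a·b] → w = 0.0549
Rules with consequent 'normal': {R1, R2} → strengths 0.4845, 0.5700
Aggregate via t-conorm [a + b − a·b]: 0.7783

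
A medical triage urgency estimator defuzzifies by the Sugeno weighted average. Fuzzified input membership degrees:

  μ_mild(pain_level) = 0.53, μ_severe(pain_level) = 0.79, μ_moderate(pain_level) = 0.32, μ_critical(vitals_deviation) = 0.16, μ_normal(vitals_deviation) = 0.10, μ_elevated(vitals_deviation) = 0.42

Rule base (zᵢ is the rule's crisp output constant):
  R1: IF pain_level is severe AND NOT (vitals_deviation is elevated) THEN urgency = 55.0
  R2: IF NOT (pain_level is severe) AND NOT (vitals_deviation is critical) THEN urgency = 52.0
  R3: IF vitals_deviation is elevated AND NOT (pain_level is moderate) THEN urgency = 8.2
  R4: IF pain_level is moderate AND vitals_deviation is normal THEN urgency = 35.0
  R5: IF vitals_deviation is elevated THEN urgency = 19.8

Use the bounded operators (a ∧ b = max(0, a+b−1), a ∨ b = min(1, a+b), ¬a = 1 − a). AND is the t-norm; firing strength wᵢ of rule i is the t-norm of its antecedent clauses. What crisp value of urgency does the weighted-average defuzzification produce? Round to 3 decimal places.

34.134

R1 (z=55.0): severe=0.79, ¬elevated=1−0.42=0.58; AND[max(0, a+b−1)] → w = 0.37
R2 (z=52.0): ¬severe=1−0.79=0.21, ¬critical=1−0.16=0.84; AND[max(0, a+b−1)] → w = 0.05
R3 (z=8.2): elevated=0.42, ¬moderate=1−0.32=0.68; AND[max(0, a+b−1)] → w = 0.10
R4 (z=35.0): moderate=0.32, normal=0.10; AND[max(0, a+b−1)] → w = 0.00
R5 (z=19.8): elevated=0.42 → w = 0.42
Weighted average = (0.37·55.0 + 0.05·52.0 + 0.10·8.2 + 0.00·35.0 + 0.42·19.8) / (0.37 + 0.05 + 0.10 + 0.00 + 0.42)
  = 32.0860 / 0.9400 = 34.134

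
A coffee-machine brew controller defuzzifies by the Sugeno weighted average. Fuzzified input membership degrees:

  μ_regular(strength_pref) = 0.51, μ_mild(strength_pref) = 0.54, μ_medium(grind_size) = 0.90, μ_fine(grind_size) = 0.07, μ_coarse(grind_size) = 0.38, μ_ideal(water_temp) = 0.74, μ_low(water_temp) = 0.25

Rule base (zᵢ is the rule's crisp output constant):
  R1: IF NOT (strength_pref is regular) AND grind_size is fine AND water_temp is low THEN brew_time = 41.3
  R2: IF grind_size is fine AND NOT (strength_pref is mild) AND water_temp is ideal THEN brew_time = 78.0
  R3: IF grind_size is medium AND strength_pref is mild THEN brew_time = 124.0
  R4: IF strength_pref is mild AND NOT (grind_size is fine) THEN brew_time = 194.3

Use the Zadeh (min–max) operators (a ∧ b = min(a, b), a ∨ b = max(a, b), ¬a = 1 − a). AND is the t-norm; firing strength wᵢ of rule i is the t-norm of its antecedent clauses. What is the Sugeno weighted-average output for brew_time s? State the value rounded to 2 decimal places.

R1 (z=41.3): ¬regular=1−0.51=0.49, fine=0.07, low=0.25; AND[min(a, b)] → w = 0.07
R2 (z=78.0): fine=0.07, ¬mild=1−0.54=0.46, ideal=0.74; AND[min(a, b)] → w = 0.07
R3 (z=124.0): medium=0.90, mild=0.54; AND[min(a, b)] → w = 0.54
R4 (z=194.3): mild=0.54, ¬fine=1−0.07=0.93; AND[min(a, b)] → w = 0.54
Weighted average = (0.07·41.3 + 0.07·78.0 + 0.54·124.0 + 0.54·194.3) / (0.07 + 0.07 + 0.54 + 0.54)
  = 180.2330 / 1.2200 = 147.73

147.73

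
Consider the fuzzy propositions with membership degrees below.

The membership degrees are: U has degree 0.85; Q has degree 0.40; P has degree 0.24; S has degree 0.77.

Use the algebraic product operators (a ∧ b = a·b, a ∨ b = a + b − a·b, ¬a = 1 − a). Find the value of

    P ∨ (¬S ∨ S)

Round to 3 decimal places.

0.865

¬S = 1 − 0.7700 = 0.2300
¬S ∨ S = a + b − a·b on (0.2300, 0.7700) = 0.8229
P ∨ (¬S ∨ S) = a + b − a·b on (0.2400, 0.8229) = 0.8654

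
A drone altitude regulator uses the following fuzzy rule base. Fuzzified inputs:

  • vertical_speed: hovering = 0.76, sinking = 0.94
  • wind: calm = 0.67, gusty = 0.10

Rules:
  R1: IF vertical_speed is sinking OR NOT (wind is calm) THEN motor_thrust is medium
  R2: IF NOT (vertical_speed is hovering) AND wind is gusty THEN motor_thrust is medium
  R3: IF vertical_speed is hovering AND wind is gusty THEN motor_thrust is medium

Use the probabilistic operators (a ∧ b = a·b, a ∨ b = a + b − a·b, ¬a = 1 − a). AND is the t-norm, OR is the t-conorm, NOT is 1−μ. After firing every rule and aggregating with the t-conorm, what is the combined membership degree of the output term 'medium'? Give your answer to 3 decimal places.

R1: sinking=0.94, ¬calm=1−0.67=0.33; OR[a + b − a·b] → w = 0.9598
R2: ¬hovering=1−0.76=0.24, gusty=0.10; AND[a·b] → w = 0.0240
R3: hovering=0.76, gusty=0.10; AND[a·b] → w = 0.0760
Rules with consequent 'medium': {R1, R2, R3} → strengths 0.9598, 0.0240, 0.0760
Aggregate via t-conorm [a + b − a·b]: 0.9637

0.964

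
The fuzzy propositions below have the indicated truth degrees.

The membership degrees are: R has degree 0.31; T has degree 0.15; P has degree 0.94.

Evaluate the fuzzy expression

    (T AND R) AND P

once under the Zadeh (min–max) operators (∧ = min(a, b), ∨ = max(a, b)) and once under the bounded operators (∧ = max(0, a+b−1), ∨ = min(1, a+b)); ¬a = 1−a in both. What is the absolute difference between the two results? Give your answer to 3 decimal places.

0.150

Under Zadeh (min–max):
  T AND R = min(a, b) on (0.15, 0.31) = 0.15
  (T AND R) AND P = min(a, b) on (0.15, 0.94) = 0.15
  → value = 0.1500
Under bounded:
  T AND R = max(0, a+b−1) on (0.15, 0.31) = 0.00
  (T AND R) AND P = max(0, a+b−1) on (0.00, 0.94) = 0.00
  → value = 0.0000
|0.1500 − 0.0000| = 0.150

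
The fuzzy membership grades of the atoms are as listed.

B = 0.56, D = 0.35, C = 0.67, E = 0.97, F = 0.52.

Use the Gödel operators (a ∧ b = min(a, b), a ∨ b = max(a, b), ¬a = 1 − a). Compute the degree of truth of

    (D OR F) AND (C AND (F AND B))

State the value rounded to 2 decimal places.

0.52

D OR F = max(a, b) on (0.35, 0.52) = 0.52
F AND B = min(a, b) on (0.52, 0.56) = 0.52
C AND (F AND B) = min(a, b) on (0.67, 0.52) = 0.52
(D OR F) AND (C AND (F AND B)) = min(a, b) on (0.52, 0.52) = 0.52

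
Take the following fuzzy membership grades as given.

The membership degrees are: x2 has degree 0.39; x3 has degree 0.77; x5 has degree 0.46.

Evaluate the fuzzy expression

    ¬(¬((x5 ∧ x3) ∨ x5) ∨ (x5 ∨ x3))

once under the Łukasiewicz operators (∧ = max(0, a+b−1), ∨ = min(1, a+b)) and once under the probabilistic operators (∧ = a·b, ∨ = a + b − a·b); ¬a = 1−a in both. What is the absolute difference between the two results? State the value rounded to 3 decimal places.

Under Łukasiewicz:
  x5 ∧ x3 = max(0, a+b−1) on (0.46, 0.77) = 0.23
  (x5 ∧ x3) ∨ x5 = min(1, a+b) on (0.23, 0.46) = 0.69
  ¬((x5 ∧ x3) ∨ x5) = 1 − 0.69 = 0.31
  x5 ∨ x3 = min(1, a+b) on (0.46, 0.77) = 1.00
  ¬((x5 ∧ x3) ∨ x5) ∨ (x5 ∨ x3) = min(1, a+b) on (0.31, 1.00) = 1.00
  ¬(¬((x5 ∧ x3) ∨ x5) ∨ (x5 ∨ x3)) = 1 − 1.00 = 0.00
  → value = 0.0000
Under probabilistic:
  x5 ∧ x3 = a·b on (0.4600, 0.7700) = 0.3542
  (x5 ∧ x3) ∨ x5 = a + b − a·b on (0.3542, 0.4600) = 0.6513
  ¬((x5 ∧ x3) ∨ x5) = 1 − 0.6513 = 0.3487
  x5 ∨ x3 = a + b − a·b on (0.4600, 0.7700) = 0.8758
  ¬((x5 ∧ x3) ∨ x5) ∨ (x5 ∨ x3) = a + b − a·b on (0.3487, 0.8758) = 0.9191
  ¬(¬((x5 ∧ x3) ∨ x5) ∨ (x5 ∨ x3)) = 1 − 0.9191 = 0.0809
  → value = 0.0809
|0.0000 − 0.0809| = 0.081

0.081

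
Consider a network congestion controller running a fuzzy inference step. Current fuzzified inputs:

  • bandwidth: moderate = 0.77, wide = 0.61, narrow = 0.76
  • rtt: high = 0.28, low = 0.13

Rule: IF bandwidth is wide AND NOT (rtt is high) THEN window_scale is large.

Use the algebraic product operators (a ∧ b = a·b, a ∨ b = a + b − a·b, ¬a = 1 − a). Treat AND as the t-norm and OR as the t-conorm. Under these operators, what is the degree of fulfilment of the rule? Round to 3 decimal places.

firing strength: wide=0.61, ¬high=1−0.28=0.72; AND[a·b] → w = 0.4392

0.439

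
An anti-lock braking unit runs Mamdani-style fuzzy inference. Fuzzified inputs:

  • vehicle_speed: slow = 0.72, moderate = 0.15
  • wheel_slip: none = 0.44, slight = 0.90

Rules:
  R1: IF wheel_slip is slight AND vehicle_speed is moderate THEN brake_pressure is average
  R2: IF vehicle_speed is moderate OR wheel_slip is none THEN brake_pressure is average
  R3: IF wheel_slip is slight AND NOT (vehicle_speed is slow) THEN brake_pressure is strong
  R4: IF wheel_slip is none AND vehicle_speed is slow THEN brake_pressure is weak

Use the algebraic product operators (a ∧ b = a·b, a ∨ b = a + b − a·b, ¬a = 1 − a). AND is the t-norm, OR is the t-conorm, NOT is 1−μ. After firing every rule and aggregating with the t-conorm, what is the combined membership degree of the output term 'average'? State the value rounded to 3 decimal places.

0.588

R1: slight=0.90, moderate=0.15; AND[a·b] → w = 0.1350
R2: moderate=0.15, none=0.44; OR[a + b − a·b] → w = 0.5240
R3: slight=0.90, ¬slow=1−0.72=0.28; AND[a·b] → w = 0.2520
R4: none=0.44, slow=0.72; AND[a·b] → w = 0.3168
Rules with consequent 'average': {R1, R2} → strengths 0.1350, 0.5240
Aggregate via t-conorm [a + b − a·b]: 0.5883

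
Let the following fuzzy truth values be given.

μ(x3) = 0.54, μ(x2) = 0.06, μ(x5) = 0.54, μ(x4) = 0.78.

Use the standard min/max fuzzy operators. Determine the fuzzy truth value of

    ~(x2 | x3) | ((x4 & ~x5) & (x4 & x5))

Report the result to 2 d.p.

0.46

x2 | x3 = max(a, b) on (0.06, 0.54) = 0.54
~(x2 | x3) = 1 − 0.54 = 0.46
~x5 = 1 − 0.54 = 0.46
x4 & ~x5 = min(a, b) on (0.78, 0.46) = 0.46
x4 & x5 = min(a, b) on (0.78, 0.54) = 0.54
(x4 & ~x5) & (x4 & x5) = min(a, b) on (0.46, 0.54) = 0.46
~(x2 | x3) | ((x4 & ~x5) & (x4 & x5)) = max(a, b) on (0.46, 0.46) = 0.46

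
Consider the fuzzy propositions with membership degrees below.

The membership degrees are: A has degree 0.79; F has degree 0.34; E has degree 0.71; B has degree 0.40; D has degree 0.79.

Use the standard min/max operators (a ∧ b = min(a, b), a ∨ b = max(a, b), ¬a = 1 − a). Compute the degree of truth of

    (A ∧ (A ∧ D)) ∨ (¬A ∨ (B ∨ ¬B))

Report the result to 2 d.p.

0.79

A ∧ D = min(a, b) on (0.79, 0.79) = 0.79
A ∧ (A ∧ D) = min(a, b) on (0.79, 0.79) = 0.79
¬A = 1 − 0.79 = 0.21
¬B = 1 − 0.40 = 0.60
B ∨ ¬B = max(a, b) on (0.40, 0.60) = 0.60
¬A ∨ (B ∨ ¬B) = max(a, b) on (0.21, 0.60) = 0.60
(A ∧ (A ∧ D)) ∨ (¬A ∨ (B ∨ ¬B)) = max(a, b) on (0.79, 0.60) = 0.79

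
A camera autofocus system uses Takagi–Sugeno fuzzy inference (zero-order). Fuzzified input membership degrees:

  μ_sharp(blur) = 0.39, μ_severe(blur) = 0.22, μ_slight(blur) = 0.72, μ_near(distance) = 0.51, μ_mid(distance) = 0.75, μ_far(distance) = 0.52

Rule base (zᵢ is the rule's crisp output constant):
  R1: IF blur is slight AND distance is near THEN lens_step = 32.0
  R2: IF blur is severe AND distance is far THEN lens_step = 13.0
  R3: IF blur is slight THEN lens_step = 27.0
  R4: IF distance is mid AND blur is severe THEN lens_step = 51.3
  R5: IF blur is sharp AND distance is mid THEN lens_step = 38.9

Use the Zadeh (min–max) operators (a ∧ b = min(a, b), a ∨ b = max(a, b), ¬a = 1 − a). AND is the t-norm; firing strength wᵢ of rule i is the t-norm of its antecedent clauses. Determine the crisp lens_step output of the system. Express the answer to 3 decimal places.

31.591

R1 (z=32.0): slight=0.72, near=0.51; AND[min(a, b)] → w = 0.51
R2 (z=13.0): severe=0.22, far=0.52; AND[min(a, b)] → w = 0.22
R3 (z=27.0): slight=0.72 → w = 0.72
R4 (z=51.3): mid=0.75, severe=0.22; AND[min(a, b)] → w = 0.22
R5 (z=38.9): sharp=0.39, mid=0.75; AND[min(a, b)] → w = 0.39
Weighted average = (0.51·32.0 + 0.22·13.0 + 0.72·27.0 + 0.22·51.3 + 0.39·38.9) / (0.51 + 0.22 + 0.72 + 0.22 + 0.39)
  = 65.0770 / 2.0600 = 31.591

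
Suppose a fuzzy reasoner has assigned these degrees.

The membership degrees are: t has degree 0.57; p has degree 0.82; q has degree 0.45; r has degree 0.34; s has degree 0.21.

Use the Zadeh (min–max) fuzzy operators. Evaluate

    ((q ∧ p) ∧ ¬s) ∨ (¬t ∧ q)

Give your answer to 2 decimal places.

q ∧ p = min(a, b) on (0.45, 0.82) = 0.45
¬s = 1 − 0.21 = 0.79
(q ∧ p) ∧ ¬s = min(a, b) on (0.45, 0.79) = 0.45
¬t = 1 − 0.57 = 0.43
¬t ∧ q = min(a, b) on (0.43, 0.45) = 0.43
((q ∧ p) ∧ ¬s) ∨ (¬t ∧ q) = max(a, b) on (0.45, 0.43) = 0.45

0.45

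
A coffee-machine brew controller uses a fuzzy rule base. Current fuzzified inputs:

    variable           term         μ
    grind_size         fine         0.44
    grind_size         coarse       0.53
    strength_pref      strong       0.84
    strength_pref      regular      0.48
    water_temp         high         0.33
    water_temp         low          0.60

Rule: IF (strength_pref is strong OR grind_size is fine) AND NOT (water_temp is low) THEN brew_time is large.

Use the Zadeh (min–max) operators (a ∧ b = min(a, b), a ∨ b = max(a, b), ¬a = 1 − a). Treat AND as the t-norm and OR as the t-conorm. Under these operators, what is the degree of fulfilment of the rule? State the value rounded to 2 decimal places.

0.40

firing strength: (strong=0.84 OR fine=0.44) = 0.84; AND[min(a, b)] with ¬low=1−0.60=0.40 → w = 0.40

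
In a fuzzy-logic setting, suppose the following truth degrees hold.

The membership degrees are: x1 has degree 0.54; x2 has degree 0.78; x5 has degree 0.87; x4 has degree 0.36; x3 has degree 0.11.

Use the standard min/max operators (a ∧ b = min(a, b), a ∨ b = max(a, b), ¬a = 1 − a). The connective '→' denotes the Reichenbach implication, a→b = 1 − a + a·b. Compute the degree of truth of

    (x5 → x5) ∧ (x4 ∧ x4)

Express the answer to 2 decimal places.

0.36

x5 → x5  [Reichenbach: 1 − a + a·b] with a=0.87, b=0.87 → 0.89
x4 ∧ x4 = min(a, b) on (0.36, 0.36) = 0.36
(x5 → x5) ∧ (x4 ∧ x4) = min(a, b) on (0.89, 0.36) = 0.36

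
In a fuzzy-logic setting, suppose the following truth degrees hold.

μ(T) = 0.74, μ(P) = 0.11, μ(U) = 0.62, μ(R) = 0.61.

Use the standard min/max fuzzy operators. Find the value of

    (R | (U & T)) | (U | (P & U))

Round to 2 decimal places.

0.62

U & T = min(a, b) on (0.62, 0.74) = 0.62
R | (U & T) = max(a, b) on (0.61, 0.62) = 0.62
P & U = min(a, b) on (0.11, 0.62) = 0.11
U | (P & U) = max(a, b) on (0.62, 0.11) = 0.62
(R | (U & T)) | (U | (P & U)) = max(a, b) on (0.62, 0.62) = 0.62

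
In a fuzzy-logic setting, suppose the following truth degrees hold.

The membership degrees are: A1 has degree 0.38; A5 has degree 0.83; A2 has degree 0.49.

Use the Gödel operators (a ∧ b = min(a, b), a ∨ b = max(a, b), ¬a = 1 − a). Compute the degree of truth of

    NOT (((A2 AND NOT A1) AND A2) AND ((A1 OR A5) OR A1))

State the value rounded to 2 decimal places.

0.51

NOT A1 = 1 − 0.38 = 0.62
A2 AND NOT A1 = min(a, b) on (0.49, 0.62) = 0.49
(A2 AND NOT A1) AND A2 = min(a, b) on (0.49, 0.49) = 0.49
A1 OR A5 = max(a, b) on (0.38, 0.83) = 0.83
(A1 OR A5) OR A1 = max(a, b) on (0.83, 0.38) = 0.83
((A2 AND NOT A1) AND A2) AND ((A1 OR A5) OR A1) = min(a, b) on (0.49, 0.83) = 0.49
NOT (((A2 AND NOT A1) AND A2) AND ((A1 OR A5) OR A1)) = 1 − 0.49 = 0.51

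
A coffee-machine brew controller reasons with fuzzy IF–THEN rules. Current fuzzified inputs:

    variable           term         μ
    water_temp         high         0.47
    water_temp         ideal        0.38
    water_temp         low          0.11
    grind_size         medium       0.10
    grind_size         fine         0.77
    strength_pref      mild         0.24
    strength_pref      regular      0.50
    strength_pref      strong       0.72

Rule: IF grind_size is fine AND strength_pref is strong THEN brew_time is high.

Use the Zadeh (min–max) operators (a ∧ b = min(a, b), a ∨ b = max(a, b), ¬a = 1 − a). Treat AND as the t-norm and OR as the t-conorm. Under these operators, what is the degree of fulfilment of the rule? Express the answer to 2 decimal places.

0.72

firing strength: fine=0.77, strong=0.72; AND[min(a, b)] → w = 0.72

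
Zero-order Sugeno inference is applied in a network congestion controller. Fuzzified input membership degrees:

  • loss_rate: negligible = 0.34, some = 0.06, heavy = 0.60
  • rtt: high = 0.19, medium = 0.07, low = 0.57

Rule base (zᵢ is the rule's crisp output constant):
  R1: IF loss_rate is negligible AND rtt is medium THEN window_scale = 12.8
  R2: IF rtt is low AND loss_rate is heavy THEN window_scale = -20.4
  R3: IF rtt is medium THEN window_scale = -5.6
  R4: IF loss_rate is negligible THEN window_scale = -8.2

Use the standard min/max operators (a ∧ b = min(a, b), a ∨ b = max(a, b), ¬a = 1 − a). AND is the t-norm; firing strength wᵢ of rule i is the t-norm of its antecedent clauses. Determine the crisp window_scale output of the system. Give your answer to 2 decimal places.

-13.25

R1 (z=12.8): negligible=0.34, medium=0.07; AND[min(a, b)] → w = 0.07
R2 (z=-20.4): low=0.57, heavy=0.60; AND[min(a, b)] → w = 0.57
R3 (z=-5.6): medium=0.07 → w = 0.07
R4 (z=-8.2): negligible=0.34 → w = 0.34
Weighted average = (0.07·12.8 + 0.57·-20.4 + 0.07·-5.6 + 0.34·-8.2) / (0.07 + 0.57 + 0.07 + 0.34)
  = -13.9120 / 1.0500 = -13.25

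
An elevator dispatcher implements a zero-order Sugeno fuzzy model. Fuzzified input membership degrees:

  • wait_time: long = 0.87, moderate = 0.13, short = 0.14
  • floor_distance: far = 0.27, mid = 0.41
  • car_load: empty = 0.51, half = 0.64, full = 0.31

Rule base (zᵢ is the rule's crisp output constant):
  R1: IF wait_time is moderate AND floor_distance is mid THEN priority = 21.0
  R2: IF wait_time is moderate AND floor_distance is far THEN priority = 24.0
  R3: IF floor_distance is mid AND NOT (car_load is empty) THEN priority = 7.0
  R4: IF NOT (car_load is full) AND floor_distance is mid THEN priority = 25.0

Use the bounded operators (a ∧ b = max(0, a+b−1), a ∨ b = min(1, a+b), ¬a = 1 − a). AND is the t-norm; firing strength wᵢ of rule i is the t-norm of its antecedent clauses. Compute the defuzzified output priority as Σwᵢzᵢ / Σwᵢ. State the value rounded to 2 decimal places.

R1 (z=21.0): moderate=0.13, mid=0.41; AND[max(0, a+b−1)] → w = 0.00
R2 (z=24.0): moderate=0.13, far=0.27; AND[max(0, a+b−1)] → w = 0.00
R3 (z=7.0): mid=0.41, ¬empty=1−0.51=0.49; AND[max(0, a+b−1)] → w = 0.00
R4 (z=25.0): ¬full=1−0.31=0.69, mid=0.41; AND[max(0, a+b−1)] → w = 0.10
Weighted average = (0.00·21.0 + 0.00·24.0 + 0.00·7.0 + 0.10·25.0) / (0.00 + 0.00 + 0.00 + 0.10)
  = 2.5000 / 0.1000 = 25.00

25.00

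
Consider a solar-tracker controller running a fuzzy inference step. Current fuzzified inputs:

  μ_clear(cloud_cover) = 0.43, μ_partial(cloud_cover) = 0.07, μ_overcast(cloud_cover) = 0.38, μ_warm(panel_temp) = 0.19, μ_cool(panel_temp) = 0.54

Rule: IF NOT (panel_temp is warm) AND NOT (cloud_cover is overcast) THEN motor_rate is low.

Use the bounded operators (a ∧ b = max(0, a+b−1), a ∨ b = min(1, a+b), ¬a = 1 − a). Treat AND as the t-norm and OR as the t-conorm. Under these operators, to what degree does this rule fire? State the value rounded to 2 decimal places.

0.43

firing strength: ¬warm=1−0.19=0.81, ¬overcast=1−0.38=0.62; AND[max(0, a+b−1)] → w = 0.43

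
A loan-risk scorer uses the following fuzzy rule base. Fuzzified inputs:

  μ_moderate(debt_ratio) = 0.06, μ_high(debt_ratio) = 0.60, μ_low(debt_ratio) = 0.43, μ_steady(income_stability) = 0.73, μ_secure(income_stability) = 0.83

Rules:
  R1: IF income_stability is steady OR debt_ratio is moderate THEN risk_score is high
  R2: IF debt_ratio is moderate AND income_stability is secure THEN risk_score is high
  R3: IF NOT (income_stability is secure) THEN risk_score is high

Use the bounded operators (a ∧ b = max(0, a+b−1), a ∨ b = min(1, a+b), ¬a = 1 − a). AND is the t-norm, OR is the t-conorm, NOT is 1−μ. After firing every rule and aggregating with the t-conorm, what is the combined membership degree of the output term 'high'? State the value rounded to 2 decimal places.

0.96

R1: steady=0.73, moderate=0.06; OR[min(1, a+b)] → w = 0.79
R2: moderate=0.06, secure=0.83; AND[max(0, a+b−1)] → w = 0.00
R3: ¬secure=1−0.83=0.17 → w = 0.17
Rules with consequent 'high': {R1, R2, R3} → strengths 0.79, 0.00, 0.17
Aggregate via t-conorm [min(1, a+b)]: 0.96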